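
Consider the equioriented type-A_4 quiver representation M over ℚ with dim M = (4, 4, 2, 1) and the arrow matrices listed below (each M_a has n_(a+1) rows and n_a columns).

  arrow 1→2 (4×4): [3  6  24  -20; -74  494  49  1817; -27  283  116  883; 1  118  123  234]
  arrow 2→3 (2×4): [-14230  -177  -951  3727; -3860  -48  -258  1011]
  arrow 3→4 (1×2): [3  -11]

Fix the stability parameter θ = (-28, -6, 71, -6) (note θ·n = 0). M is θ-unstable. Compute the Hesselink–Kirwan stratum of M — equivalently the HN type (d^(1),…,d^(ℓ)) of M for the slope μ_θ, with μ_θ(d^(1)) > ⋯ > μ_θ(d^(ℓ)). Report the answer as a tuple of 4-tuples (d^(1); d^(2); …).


Barcode: M ≅ I[1,2]^2, I[1,3], I[1,4]. HN layers by μ_θ (4 steps, strictly decreasing):
  μ^(1)=71; μ^(2)=65/2; μ^(3)=-6; μ^(4)=-28

((0, 0, 1, 0); (0, 0, 1, 1); (0, 4, 0, 0); (4, 0, 0, 0))


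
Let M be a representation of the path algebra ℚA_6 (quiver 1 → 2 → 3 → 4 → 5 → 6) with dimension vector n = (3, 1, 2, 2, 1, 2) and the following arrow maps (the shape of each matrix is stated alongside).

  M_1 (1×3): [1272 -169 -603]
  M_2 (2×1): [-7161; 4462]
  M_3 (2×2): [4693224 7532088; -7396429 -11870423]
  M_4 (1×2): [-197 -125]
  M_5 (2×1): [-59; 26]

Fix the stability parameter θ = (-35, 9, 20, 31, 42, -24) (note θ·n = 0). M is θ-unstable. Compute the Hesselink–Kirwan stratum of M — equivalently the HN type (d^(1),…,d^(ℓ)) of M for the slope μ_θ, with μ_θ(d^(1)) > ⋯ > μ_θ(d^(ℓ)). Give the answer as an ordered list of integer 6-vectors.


Barcode: M ≅ I[1,1]^2, I[1,6], I[3,3], I[4,4], I[6,6]. HN layers by μ_θ (6 steps, strictly decreasing):
  μ^(1)=31; μ^(2)=20; μ^(3)=69/4; μ^(4)=9; μ^(5)=-24; μ^(6)=-35

((0, 0, 0, 1, 0, 0); (0, 0, 1, 0, 0, 0); (0, 0, 1, 1, 1, 1); (0, 1, 0, 0, 0, 0); (0, 0, 0, 0, 0, 1); (3, 0, 0, 0, 0, 0))


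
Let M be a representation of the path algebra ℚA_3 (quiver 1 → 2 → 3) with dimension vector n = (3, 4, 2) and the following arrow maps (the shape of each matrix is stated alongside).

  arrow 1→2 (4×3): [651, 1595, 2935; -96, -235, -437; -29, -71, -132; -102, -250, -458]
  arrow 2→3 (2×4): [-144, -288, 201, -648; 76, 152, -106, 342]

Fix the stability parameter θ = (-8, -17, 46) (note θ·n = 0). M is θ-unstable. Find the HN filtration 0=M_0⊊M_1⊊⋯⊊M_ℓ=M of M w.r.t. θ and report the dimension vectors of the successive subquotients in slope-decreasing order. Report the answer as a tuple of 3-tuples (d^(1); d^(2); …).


Interval decomposition of M: I[1,2]^2, I[1,3], I[2,3].
HN type (ℓ=3): μ^(1)=46; μ^(2)=-25/2; μ^(3)=-17

((0, 0, 2); (3, 3, 0); (0, 1, 0))


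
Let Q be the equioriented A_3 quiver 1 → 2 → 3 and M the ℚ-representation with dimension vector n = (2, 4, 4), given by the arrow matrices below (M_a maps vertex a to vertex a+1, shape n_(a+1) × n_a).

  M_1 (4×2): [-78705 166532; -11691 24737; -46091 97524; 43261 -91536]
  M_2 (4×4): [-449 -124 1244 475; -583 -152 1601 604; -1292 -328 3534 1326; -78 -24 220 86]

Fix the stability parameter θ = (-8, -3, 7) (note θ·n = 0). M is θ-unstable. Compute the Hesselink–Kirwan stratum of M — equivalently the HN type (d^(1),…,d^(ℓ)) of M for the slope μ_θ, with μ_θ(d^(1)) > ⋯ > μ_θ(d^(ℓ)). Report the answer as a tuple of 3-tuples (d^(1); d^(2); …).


Interval decomposition of M: I[1,2]^2, I[2,3]^2, I[3,3]^2.
HN type (ℓ=3): μ^(1)=7; μ^(2)=-3; μ^(3)=-8

((0, 0, 4); (0, 4, 0); (2, 0, 0))


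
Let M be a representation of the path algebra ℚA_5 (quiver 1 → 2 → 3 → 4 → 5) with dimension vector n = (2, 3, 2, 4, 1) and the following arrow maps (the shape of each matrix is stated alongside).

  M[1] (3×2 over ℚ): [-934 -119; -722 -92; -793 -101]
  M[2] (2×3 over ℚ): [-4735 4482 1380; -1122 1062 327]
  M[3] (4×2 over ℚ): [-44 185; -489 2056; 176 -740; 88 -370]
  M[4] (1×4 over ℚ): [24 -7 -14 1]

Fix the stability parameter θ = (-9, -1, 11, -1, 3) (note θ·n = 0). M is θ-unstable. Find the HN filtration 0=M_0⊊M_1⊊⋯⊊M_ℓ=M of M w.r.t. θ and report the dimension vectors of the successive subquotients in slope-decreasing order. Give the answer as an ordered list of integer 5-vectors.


Interval decomposition of M: I[1,4], I[1,5], I[2,2], I[4,4]^2.
HN type (ℓ=4): μ^(1)=5; μ^(2)=13/3; μ^(3)=-1; μ^(4)=-9

((0, 0, 1, 1, 0); (0, 0, 1, 1, 1); (0, 3, 0, 2, 0); (2, 0, 0, 0, 0))


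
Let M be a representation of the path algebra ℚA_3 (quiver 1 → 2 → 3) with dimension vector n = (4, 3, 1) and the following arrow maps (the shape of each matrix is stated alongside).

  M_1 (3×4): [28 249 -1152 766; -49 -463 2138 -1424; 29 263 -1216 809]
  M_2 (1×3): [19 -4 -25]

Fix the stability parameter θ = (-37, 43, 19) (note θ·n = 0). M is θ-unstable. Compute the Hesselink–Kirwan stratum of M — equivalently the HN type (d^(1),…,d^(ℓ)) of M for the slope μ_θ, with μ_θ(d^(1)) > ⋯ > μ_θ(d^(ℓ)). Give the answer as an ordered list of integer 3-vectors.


Via rank(M_{q-1}∘⋯∘M_p): M ≅ I[1,1], I[1,2]^2, I[1,3].
μ_θ-semistable layers: μ^(1)=43; μ^(2)=31; μ^(3)=-37

((0, 2, 0); (0, 1, 1); (4, 0, 0))


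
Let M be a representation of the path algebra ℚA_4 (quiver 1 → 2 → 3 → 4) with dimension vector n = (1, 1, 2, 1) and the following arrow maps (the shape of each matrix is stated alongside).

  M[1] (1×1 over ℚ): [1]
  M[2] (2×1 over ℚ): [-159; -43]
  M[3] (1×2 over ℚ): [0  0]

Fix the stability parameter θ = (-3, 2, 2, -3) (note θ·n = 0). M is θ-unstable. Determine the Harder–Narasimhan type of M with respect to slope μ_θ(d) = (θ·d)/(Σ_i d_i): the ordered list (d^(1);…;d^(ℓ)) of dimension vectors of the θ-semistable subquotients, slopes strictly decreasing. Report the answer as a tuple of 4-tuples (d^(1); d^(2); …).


Interval decomposition of M: I[1,3], I[3,3], I[4,4].
HN type (ℓ=2): μ^(1)=2; μ^(2)=-3

((0, 1, 2, 0); (1, 0, 0, 1))


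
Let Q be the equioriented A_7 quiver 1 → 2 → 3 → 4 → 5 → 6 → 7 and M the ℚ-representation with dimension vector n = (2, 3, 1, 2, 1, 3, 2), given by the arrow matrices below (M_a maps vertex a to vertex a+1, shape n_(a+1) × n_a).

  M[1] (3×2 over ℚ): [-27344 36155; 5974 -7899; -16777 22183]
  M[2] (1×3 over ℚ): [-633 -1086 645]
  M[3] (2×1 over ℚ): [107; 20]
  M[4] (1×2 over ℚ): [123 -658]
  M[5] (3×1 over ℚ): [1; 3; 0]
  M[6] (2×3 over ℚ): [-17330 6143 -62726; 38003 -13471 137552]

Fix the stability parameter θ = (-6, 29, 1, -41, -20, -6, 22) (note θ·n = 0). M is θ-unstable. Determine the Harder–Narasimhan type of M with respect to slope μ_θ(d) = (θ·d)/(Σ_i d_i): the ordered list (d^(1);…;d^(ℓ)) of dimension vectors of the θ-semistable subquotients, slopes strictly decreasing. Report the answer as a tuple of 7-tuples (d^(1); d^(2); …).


Via rank(M_{q-1}∘⋯∘M_p): M ≅ I[1,2], I[1,7], I[2,2], I[4,4], I[6,6], I[6,7].
μ_θ-semistable layers: μ^(1)=29; μ^(2)=22; μ^(3)=-6; μ^(4)=-37/5; μ^(5)=-41

((0, 2, 0, 0, 0, 0, 0); (0, 0, 0, 0, 0, 0, 2); (1, 0, 0, 0, 0, 3, 0); (1, 1, 1, 1, 1, 0, 0); (0, 0, 0, 1, 0, 0, 0))


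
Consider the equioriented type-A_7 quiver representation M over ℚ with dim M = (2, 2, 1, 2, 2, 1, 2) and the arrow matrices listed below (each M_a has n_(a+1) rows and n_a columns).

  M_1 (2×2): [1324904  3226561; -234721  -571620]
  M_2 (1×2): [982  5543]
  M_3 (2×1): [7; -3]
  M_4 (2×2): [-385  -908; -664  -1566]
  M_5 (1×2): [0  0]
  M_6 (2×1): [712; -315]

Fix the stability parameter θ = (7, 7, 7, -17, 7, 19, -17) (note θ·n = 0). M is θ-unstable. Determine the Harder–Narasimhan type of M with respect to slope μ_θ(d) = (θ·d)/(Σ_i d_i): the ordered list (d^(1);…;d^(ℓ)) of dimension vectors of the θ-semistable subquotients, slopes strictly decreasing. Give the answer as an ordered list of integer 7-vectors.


Interval decomposition of M: I[1,2], I[1,5], I[4,5], I[6,7], I[7,7].
HN type (ℓ=3): μ^(1)=7; μ^(2)=1; μ^(3)=-17

((1, 1, 0, 0, 2, 0, 0); (1, 1, 1, 1, 0, 1, 1); (0, 0, 0, 1, 0, 0, 1))


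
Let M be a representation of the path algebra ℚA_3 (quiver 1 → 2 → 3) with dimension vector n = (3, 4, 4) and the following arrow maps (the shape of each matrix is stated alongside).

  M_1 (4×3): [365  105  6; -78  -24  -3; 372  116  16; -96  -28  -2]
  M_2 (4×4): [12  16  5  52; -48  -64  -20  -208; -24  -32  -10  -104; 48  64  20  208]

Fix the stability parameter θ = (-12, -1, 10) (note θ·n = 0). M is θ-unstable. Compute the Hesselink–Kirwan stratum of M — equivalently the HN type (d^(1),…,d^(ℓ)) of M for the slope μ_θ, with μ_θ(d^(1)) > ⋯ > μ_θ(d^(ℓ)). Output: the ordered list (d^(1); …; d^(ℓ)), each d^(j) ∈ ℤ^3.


Via rank(M_{q-1}∘⋯∘M_p): M ≅ I[1,1], I[1,2]^2, I[2,2], I[2,3], I[3,3]^3.
μ_θ-semistable layers: μ^(1)=10; μ^(2)=-1; μ^(3)=-12

((0, 0, 4); (0, 4, 0); (3, 0, 0))


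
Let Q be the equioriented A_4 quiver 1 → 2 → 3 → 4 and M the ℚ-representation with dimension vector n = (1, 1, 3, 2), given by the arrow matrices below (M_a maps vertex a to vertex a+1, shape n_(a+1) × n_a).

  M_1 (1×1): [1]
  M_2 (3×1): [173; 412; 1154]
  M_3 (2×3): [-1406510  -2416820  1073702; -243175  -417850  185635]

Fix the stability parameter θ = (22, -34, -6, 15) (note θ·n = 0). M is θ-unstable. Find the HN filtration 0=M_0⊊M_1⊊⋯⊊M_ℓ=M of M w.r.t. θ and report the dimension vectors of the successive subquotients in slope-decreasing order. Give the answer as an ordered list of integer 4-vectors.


Interval decomposition of M: I[1,4], I[3,3]^2, I[4,4].
HN type (ℓ=2): μ^(1)=15; μ^(2)=-6

((0, 0, 0, 2); (1, 1, 3, 0))


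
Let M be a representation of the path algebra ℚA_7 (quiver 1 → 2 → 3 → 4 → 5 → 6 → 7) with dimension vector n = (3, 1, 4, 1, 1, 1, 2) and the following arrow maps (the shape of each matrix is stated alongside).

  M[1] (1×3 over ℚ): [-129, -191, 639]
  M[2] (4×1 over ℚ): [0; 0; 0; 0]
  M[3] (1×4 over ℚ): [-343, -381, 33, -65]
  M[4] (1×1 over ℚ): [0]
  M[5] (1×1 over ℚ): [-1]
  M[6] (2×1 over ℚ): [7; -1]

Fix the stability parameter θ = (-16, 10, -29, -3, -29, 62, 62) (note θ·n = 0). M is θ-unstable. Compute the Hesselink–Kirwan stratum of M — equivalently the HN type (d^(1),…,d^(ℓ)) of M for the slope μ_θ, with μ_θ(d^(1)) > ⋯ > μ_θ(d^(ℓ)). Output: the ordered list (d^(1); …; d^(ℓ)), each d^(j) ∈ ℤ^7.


Via rank(M_{q-1}∘⋯∘M_p): M ≅ I[1,1]^2, I[1,2], I[3,3]^3, I[3,4], I[5,7], I[7,7].
μ_θ-semistable layers: μ^(1)=62; μ^(2)=10; μ^(3)=-3; μ^(4)=-16; μ^(5)=-29

((0, 0, 0, 0, 0, 1, 2); (0, 1, 0, 0, 0, 0, 0); (0, 0, 0, 1, 0, 0, 0); (3, 0, 0, 0, 0, 0, 0); (0, 0, 4, 0, 1, 0, 0))


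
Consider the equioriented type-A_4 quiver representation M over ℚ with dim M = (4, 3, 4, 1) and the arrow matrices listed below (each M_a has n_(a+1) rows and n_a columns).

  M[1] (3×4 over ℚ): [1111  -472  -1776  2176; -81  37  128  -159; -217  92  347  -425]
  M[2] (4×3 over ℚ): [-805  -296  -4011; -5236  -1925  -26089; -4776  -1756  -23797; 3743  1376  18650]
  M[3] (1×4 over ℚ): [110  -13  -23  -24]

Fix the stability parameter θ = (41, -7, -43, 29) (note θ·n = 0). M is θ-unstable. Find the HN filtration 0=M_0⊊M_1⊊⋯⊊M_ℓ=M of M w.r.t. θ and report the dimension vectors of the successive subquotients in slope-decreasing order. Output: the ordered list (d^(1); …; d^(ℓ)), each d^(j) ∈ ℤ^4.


Interval decomposition of M: I[1,1], I[1,3]^2, I[1,4], I[3,3].
HN type (ℓ=4): μ^(1)=41; μ^(2)=29; μ^(3)=-3; μ^(4)=-43

((1, 0, 0, 0); (0, 0, 0, 1); (3, 3, 3, 0); (0, 0, 1, 0))


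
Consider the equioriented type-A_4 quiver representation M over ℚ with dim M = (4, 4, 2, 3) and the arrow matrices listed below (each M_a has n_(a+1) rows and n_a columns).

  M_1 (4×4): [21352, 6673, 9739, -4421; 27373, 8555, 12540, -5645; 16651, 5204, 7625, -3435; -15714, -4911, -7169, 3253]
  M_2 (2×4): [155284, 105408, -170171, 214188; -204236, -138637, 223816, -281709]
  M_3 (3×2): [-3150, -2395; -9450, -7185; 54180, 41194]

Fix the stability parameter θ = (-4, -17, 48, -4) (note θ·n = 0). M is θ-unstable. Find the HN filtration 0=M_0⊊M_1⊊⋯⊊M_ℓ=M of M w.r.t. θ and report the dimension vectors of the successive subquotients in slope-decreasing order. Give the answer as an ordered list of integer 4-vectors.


Barcode: M ≅ I[1,2]^2, I[1,3], I[1,4], I[4,4]^2. HN layers by μ_θ (4 steps, strictly decreasing):
  μ^(1)=48; μ^(2)=22; μ^(3)=-4; μ^(4)=-21/2

((0, 0, 1, 0); (0, 0, 1, 1); (0, 0, 0, 2); (4, 4, 0, 0))


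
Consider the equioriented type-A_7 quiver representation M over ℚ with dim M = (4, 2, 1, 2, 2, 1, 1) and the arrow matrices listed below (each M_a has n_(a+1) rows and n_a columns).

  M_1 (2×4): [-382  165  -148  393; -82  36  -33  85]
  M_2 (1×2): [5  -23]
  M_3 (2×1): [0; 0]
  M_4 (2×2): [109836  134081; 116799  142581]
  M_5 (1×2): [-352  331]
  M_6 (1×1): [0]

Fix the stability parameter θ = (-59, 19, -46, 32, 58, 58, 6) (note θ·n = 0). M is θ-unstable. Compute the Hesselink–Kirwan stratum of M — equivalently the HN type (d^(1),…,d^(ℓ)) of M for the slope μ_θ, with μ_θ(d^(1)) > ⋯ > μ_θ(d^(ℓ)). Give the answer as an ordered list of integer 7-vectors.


Barcode: M ≅ I[1,1]^2, I[1,2], I[1,3], I[4,5], I[4,6], I[7,7]. HN layers by μ_θ (6 steps, strictly decreasing):
  μ^(1)=58; μ^(2)=32; μ^(3)=19; μ^(4)=6; μ^(5)=-27/2; μ^(6)=-59

((0, 0, 0, 0, 2, 1, 0); (0, 0, 0, 2, 0, 0, 0); (0, 1, 0, 0, 0, 0, 0); (0, 0, 0, 0, 0, 0, 1); (0, 1, 1, 0, 0, 0, 0); (4, 0, 0, 0, 0, 0, 0))


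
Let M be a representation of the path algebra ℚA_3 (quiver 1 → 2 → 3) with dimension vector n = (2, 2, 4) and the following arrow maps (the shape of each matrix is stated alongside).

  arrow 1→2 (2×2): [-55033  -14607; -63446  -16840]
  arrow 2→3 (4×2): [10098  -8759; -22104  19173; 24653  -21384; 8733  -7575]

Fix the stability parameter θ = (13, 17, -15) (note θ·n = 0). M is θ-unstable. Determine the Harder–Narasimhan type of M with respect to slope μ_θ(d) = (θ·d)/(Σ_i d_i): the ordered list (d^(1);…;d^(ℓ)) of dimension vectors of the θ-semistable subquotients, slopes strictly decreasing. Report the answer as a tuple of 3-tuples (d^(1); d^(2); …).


Via rank(M_{q-1}∘⋯∘M_p): M ≅ I[1,3]^2, I[3,3]^2.
μ_θ-semistable layers: μ^(1)=5; μ^(2)=-15

((2, 2, 2); (0, 0, 2))


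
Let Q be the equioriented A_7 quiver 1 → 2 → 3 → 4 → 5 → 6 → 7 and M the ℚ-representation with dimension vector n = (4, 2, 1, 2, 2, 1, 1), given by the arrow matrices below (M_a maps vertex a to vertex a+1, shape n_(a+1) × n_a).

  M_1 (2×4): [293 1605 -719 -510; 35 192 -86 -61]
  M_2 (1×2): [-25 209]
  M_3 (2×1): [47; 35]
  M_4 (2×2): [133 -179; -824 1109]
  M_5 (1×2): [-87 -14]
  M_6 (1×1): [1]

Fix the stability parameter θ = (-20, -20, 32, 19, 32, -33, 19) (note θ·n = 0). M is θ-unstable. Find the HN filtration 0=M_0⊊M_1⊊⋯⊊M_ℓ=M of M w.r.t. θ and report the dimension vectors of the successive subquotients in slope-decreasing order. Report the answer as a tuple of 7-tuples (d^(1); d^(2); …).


Via rank(M_{q-1}∘⋯∘M_p): M ≅ I[1,1]^2, I[1,2], I[1,5], I[4,7].
μ_θ-semistable layers: μ^(1)=32; μ^(2)=51/2; μ^(3)=19; μ^(4)=6; μ^(5)=-20

((0, 0, 0, 0, 1, 0, 0); (0, 0, 1, 1, 0, 0, 0); (0, 0, 0, 0, 0, 0, 1); (0, 0, 0, 1, 1, 1, 0); (4, 2, 0, 0, 0, 0, 0))


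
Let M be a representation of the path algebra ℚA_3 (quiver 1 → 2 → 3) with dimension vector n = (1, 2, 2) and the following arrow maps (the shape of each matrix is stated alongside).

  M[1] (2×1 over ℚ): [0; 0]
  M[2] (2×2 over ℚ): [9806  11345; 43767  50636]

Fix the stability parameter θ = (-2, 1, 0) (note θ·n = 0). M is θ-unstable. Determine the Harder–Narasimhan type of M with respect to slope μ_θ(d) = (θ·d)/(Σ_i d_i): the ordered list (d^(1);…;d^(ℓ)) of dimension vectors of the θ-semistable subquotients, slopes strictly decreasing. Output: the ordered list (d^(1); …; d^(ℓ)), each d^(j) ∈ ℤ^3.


Interval decomposition of M: I[1,1], I[2,3]^2.
HN type (ℓ=2): μ^(1)=1/2; μ^(2)=-2

((0, 2, 2); (1, 0, 0))


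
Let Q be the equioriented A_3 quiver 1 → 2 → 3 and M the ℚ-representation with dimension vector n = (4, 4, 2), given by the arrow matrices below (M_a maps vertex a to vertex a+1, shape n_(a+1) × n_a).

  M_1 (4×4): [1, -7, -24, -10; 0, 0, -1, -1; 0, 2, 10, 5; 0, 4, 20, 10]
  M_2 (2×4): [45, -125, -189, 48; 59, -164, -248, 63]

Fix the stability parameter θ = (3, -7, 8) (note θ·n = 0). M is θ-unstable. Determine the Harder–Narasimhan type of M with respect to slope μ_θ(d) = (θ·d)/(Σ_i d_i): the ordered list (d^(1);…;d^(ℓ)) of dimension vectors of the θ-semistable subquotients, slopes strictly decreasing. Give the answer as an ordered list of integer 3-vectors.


Interval decomposition of M: I[1,1], I[1,2], I[1,3]^2, I[2,2].
HN type (ℓ=4): μ^(1)=8; μ^(2)=3; μ^(3)=-2; μ^(4)=-7

((0, 0, 2); (1, 0, 0); (3, 3, 0); (0, 1, 0))


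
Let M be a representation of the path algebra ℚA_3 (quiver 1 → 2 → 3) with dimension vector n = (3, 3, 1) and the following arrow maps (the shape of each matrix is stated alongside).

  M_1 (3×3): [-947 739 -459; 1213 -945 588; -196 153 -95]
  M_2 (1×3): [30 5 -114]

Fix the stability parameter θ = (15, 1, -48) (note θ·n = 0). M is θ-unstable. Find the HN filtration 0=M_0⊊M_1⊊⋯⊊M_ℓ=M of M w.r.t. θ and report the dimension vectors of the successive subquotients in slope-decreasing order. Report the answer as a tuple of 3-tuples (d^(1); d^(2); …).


Barcode: M ≅ I[1,2]^2, I[1,3]. HN layers by μ_θ (2 steps, strictly decreasing):
  μ^(1)=8; μ^(2)=-32/3

((2, 2, 0); (1, 1, 1))


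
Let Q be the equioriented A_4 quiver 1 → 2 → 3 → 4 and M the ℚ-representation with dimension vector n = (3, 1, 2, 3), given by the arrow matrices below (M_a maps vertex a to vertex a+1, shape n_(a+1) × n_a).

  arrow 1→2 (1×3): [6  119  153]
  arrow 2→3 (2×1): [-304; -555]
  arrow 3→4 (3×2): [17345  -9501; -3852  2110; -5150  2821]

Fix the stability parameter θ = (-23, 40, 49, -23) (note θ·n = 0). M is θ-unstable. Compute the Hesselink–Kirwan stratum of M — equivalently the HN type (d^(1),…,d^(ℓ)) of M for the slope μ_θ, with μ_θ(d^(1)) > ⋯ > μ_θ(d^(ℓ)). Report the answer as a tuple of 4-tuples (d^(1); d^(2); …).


Barcode: M ≅ I[1,1]^2, I[1,4], I[3,4], I[4,4]. HN layers by μ_θ (3 steps, strictly decreasing):
  μ^(1)=22; μ^(2)=13; μ^(3)=-23

((0, 1, 1, 1); (0, 0, 1, 1); (3, 0, 0, 1))


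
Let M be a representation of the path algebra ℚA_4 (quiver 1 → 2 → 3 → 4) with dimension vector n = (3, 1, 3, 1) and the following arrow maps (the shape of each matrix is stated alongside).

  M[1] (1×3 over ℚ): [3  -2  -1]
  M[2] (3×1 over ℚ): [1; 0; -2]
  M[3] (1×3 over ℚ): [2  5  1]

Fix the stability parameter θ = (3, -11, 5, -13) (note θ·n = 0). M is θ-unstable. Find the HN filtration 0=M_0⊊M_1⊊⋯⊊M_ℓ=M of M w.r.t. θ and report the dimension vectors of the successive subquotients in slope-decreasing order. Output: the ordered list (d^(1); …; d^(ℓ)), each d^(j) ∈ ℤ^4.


Interval decomposition of M: I[1,1]^2, I[1,3], I[3,3], I[3,4].
HN type (ℓ=3): μ^(1)=5; μ^(2)=3; μ^(3)=-4

((0, 0, 2, 0); (2, 0, 0, 0); (1, 1, 1, 1))


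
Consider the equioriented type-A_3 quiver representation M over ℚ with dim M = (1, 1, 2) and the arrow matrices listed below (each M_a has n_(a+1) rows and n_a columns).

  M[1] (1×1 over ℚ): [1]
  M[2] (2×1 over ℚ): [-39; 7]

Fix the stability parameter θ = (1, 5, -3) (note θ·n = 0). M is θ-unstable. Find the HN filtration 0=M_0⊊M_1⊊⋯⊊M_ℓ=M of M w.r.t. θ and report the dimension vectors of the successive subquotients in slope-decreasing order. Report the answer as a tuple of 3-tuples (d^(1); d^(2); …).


Interval decomposition of M: I[1,3], I[3,3].
HN type (ℓ=2): μ^(1)=1; μ^(2)=-3

((1, 1, 1); (0, 0, 1))


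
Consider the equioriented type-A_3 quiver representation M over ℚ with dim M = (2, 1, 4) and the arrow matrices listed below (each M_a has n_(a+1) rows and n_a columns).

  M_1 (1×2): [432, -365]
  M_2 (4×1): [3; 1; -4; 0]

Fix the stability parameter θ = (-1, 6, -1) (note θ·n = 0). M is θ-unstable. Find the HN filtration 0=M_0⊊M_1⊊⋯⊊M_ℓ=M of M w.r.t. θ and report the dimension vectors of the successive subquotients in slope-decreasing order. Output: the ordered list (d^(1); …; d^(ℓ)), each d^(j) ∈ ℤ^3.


Barcode: M ≅ I[1,1], I[1,3], I[3,3]^3. HN layers by μ_θ (2 steps, strictly decreasing):
  μ^(1)=5/2; μ^(2)=-1

((0, 1, 1); (2, 0, 3))


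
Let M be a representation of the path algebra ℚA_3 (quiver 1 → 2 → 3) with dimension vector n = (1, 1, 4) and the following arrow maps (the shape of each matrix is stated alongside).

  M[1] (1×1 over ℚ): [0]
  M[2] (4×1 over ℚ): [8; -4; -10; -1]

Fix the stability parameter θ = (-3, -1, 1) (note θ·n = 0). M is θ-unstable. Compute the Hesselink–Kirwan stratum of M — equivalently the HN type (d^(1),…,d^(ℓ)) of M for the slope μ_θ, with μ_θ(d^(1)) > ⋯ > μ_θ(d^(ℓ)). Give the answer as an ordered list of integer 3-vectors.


Barcode: M ≅ I[1,1], I[2,3], I[3,3]^3. HN layers by μ_θ (3 steps, strictly decreasing):
  μ^(1)=1; μ^(2)=-1; μ^(3)=-3

((0, 0, 4); (0, 1, 0); (1, 0, 0))


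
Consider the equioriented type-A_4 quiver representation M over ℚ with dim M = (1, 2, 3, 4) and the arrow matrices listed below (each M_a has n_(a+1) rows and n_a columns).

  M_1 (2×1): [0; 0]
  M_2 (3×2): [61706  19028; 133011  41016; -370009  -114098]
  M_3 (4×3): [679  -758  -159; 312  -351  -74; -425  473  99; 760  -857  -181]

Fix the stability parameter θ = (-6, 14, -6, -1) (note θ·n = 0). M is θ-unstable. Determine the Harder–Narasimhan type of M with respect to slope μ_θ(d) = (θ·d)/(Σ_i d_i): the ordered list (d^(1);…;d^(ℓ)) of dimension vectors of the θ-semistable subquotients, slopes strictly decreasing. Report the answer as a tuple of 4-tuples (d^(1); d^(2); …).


Via rank(M_{q-1}∘⋯∘M_p): M ≅ I[1,1], I[2,4]^2, I[3,4], I[4,4].
μ_θ-semistable layers: μ^(1)=7/3; μ^(2)=-1; μ^(3)=-6

((0, 2, 2, 2); (0, 0, 0, 2); (1, 0, 1, 0))


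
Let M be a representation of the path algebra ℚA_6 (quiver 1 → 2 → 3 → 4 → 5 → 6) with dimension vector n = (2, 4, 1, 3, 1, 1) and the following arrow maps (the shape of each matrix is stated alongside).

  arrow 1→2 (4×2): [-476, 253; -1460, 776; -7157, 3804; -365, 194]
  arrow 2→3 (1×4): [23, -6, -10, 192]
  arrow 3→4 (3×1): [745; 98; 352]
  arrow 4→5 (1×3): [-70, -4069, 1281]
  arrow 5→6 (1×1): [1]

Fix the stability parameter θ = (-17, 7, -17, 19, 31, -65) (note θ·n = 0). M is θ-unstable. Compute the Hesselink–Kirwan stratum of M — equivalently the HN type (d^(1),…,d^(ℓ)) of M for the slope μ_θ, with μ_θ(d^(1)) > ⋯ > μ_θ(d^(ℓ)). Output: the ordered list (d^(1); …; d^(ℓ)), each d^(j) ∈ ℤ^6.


Via rank(M_{q-1}∘⋯∘M_p): M ≅ I[1,2], I[1,4], I[2,2]^2, I[4,4], I[4,6].
μ_θ-semistable layers: μ^(1)=19; μ^(2)=7; μ^(3)=-5; μ^(4)=-17

((0, 0, 0, 2, 0, 0); (0, 3, 0, 0, 0, 0); (0, 1, 1, 1, 1, 1); (2, 0, 0, 0, 0, 0))


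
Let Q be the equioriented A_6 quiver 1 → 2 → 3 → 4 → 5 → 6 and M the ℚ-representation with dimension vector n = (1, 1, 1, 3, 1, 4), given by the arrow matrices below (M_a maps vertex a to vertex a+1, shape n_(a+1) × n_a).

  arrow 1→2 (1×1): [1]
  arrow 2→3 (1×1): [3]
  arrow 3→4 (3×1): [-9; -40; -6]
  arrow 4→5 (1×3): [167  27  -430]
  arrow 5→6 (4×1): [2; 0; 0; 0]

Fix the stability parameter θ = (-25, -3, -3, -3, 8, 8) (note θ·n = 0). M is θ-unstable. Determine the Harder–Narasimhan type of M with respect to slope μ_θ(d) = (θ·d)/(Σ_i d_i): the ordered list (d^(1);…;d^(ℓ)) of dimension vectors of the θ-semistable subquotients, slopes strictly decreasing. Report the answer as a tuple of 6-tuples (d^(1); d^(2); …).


Via rank(M_{q-1}∘⋯∘M_p): M ≅ I[1,6], I[4,4]^2, I[6,6]^3.
μ_θ-semistable layers: μ^(1)=8; μ^(2)=-3; μ^(3)=-25

((0, 0, 0, 0, 1, 4); (0, 1, 1, 3, 0, 0); (1, 0, 0, 0, 0, 0))


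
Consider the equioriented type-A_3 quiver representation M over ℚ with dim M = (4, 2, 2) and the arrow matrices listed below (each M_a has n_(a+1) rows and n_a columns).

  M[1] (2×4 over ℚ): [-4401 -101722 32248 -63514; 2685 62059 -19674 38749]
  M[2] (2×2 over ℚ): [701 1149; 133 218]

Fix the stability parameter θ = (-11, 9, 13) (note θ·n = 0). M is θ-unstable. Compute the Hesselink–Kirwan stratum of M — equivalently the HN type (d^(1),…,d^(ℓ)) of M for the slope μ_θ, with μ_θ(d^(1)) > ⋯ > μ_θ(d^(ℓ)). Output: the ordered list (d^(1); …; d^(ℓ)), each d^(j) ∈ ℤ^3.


Interval decomposition of M: I[1,1]^2, I[1,3]^2.
HN type (ℓ=3): μ^(1)=13; μ^(2)=9; μ^(3)=-11

((0, 0, 2); (0, 2, 0); (4, 0, 0))


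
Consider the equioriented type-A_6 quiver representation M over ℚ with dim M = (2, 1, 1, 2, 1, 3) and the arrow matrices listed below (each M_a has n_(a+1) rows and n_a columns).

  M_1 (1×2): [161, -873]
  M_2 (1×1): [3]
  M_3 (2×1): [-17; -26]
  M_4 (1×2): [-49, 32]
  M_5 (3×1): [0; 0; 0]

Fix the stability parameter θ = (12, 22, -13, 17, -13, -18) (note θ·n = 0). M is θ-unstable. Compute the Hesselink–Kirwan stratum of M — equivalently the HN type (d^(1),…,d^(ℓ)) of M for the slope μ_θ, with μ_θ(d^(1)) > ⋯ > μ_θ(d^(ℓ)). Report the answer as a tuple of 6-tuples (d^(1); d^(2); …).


Interval decomposition of M: I[1,1], I[1,5], I[4,4], I[6,6]^3.
HN type (ℓ=4): μ^(1)=17; μ^(2)=12; μ^(3)=5; μ^(4)=-18

((0, 0, 0, 1, 0, 0); (1, 0, 0, 0, 0, 0); (1, 1, 1, 1, 1, 0); (0, 0, 0, 0, 0, 3))


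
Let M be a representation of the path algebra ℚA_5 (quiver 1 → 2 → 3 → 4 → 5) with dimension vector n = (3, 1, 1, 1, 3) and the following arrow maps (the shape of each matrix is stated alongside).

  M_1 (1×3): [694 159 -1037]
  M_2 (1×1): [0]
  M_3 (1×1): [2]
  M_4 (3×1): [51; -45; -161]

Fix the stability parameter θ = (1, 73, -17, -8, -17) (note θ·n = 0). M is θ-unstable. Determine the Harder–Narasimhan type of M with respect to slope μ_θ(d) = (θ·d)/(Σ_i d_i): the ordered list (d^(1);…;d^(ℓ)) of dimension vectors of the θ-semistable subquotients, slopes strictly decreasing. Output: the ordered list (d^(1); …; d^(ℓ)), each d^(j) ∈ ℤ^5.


Barcode: M ≅ I[1,1]^2, I[1,2], I[3,5], I[5,5]^2. HN layers by μ_θ (4 steps, strictly decreasing):
  μ^(1)=73; μ^(2)=1; μ^(3)=-25/2; μ^(4)=-17

((0, 1, 0, 0, 0); (3, 0, 0, 0, 0); (0, 0, 0, 1, 1); (0, 0, 1, 0, 2))


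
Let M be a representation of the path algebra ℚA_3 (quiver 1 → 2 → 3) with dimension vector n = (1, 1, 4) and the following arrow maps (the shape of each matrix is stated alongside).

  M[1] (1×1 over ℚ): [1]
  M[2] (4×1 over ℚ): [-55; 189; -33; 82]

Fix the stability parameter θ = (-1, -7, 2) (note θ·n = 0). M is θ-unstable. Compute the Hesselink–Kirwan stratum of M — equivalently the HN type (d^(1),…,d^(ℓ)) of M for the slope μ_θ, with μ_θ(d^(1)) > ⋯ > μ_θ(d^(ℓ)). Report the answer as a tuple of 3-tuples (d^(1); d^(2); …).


Interval decomposition of M: I[1,3], I[3,3]^3.
HN type (ℓ=2): μ^(1)=2; μ^(2)=-4

((0, 0, 4); (1, 1, 0))


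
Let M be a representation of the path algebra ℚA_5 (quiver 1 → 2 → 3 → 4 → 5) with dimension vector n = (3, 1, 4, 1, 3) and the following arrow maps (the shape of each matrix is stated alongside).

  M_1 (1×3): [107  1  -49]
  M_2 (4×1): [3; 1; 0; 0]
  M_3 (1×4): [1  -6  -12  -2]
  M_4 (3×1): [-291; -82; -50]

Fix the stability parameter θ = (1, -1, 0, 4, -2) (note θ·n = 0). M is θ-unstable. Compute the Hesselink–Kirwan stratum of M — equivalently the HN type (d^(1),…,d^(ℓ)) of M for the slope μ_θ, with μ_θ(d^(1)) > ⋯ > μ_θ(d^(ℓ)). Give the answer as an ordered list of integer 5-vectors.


Barcode: M ≅ I[1,1]^2, I[1,5], I[3,3]^3, I[5,5]^2. HN layers by μ_θ (3 steps, strictly decreasing):
  μ^(1)=1; μ^(2)=0; μ^(3)=-2

((2, 0, 0, 1, 1); (1, 1, 4, 0, 0); (0, 0, 0, 0, 2))


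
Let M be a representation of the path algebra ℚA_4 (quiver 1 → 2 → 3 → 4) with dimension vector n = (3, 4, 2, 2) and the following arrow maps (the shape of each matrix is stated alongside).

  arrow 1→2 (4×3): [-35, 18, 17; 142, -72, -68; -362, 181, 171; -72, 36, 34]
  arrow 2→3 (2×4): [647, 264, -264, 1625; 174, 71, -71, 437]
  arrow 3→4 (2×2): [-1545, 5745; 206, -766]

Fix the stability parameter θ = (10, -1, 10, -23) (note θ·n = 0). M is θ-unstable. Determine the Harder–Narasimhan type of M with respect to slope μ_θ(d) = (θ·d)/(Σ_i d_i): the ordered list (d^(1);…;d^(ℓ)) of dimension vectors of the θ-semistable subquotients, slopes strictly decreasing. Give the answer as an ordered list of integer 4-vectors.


Via rank(M_{q-1}∘⋯∘M_p): M ≅ I[1,2], I[1,3], I[1,4], I[2,2], I[4,4].
μ_θ-semistable layers: μ^(1)=10; μ^(2)=9/2; μ^(3)=-1; μ^(4)=-23

((0, 0, 1, 0); (2, 2, 0, 0); (1, 2, 1, 1); (0, 0, 0, 1))


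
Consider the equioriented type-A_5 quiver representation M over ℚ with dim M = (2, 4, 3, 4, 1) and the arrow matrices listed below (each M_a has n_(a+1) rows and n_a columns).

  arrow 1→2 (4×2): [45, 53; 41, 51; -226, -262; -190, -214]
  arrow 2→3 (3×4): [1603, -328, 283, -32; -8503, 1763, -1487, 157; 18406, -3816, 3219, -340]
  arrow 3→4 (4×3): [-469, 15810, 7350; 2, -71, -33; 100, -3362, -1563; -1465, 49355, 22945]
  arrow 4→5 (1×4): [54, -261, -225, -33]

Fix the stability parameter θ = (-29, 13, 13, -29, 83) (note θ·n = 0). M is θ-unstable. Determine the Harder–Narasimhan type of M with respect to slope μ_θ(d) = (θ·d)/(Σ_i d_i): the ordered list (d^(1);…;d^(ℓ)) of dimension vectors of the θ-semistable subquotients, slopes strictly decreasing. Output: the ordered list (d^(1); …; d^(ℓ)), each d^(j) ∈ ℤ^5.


Interval decomposition of M: I[1,4], I[1,5], I[2,2], I[2,4], I[4,4].
HN type (ℓ=4): μ^(1)=83; μ^(2)=13; μ^(3)=-1; μ^(4)=-29

((0, 0, 0, 0, 1); (0, 1, 0, 0, 0); (0, 3, 3, 3, 0); (2, 0, 0, 1, 0))


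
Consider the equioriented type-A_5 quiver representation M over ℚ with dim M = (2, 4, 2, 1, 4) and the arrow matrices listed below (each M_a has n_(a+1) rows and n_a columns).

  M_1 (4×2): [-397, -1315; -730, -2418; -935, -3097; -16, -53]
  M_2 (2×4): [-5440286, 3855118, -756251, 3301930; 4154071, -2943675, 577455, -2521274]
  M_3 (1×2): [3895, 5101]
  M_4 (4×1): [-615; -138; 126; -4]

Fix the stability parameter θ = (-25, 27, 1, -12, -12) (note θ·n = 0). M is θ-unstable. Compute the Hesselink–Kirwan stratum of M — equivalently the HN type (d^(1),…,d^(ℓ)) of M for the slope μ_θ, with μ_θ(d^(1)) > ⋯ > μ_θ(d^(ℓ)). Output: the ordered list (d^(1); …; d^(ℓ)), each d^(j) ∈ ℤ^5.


Interval decomposition of M: I[1,3], I[1,5], I[2,2]^2, I[5,5]^3.
HN type (ℓ=5): μ^(1)=27; μ^(2)=14; μ^(3)=1; μ^(4)=-12; μ^(5)=-25

((0, 2, 0, 0, 0); (0, 1, 1, 0, 0); (0, 1, 1, 1, 1); (0, 0, 0, 0, 3); (2, 0, 0, 0, 0))


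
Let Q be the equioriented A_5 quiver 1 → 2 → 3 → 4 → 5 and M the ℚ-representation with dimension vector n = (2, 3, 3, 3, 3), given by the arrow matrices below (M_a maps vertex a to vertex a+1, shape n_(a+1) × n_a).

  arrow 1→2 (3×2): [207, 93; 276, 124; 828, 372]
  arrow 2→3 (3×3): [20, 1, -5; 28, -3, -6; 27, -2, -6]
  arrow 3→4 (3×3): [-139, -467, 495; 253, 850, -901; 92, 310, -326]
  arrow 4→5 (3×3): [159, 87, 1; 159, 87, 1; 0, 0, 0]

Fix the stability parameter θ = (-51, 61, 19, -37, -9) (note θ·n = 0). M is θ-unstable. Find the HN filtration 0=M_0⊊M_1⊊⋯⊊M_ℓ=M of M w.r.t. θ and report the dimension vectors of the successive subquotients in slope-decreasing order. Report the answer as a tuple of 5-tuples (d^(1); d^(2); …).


Via rank(M_{q-1}∘⋯∘M_p): M ≅ I[1,1], I[1,4], I[2,4], I[2,5], I[5,5]^2.
μ_θ-semistable layers: μ^(1)=43/3; μ^(2)=17/2; μ^(3)=-9; μ^(4)=-51

((0, 2, 2, 2, 0); (0, 1, 1, 1, 1); (0, 0, 0, 0, 2); (2, 0, 0, 0, 0))


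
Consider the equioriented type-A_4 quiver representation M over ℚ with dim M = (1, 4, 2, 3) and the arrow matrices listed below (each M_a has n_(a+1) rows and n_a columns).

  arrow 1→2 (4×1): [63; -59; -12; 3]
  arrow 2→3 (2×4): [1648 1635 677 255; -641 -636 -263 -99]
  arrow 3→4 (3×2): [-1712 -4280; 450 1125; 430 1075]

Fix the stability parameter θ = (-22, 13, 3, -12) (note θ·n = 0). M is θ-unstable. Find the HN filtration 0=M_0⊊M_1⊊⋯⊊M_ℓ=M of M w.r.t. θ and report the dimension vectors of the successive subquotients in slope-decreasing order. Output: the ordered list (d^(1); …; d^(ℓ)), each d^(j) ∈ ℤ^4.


Interval decomposition of M: I[1,2], I[2,2], I[2,3], I[2,4], I[4,4]^2.
HN type (ℓ=5): μ^(1)=13; μ^(2)=8; μ^(3)=4/3; μ^(4)=-12; μ^(5)=-22

((0, 2, 0, 0); (0, 1, 1, 0); (0, 1, 1, 1); (0, 0, 0, 2); (1, 0, 0, 0))


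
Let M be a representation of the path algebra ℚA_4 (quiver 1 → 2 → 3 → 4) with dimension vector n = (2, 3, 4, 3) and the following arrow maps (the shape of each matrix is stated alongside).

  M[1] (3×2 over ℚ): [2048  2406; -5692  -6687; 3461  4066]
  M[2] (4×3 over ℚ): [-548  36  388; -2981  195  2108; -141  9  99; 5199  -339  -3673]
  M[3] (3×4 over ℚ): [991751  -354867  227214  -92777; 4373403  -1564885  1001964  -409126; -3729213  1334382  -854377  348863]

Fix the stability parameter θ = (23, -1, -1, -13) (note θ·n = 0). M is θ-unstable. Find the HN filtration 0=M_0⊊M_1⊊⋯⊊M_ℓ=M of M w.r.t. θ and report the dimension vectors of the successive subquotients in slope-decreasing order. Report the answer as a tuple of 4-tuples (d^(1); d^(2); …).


Interval decomposition of M: I[1,4]^2, I[2,2], I[3,3], I[3,4].
HN type (ℓ=3): μ^(1)=2; μ^(2)=-1; μ^(3)=-7

((2, 2, 2, 2); (0, 1, 1, 0); (0, 0, 1, 1))


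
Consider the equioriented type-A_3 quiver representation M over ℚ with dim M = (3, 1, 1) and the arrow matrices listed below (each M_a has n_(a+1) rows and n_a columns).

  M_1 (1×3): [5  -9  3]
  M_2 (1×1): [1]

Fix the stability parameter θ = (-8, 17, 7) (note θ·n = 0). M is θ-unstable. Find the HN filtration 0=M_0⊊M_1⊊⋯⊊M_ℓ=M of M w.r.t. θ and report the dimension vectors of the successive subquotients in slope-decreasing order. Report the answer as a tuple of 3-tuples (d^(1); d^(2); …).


Interval decomposition of M: I[1,1]^2, I[1,3].
HN type (ℓ=2): μ^(1)=12; μ^(2)=-8

((0, 1, 1); (3, 0, 0))


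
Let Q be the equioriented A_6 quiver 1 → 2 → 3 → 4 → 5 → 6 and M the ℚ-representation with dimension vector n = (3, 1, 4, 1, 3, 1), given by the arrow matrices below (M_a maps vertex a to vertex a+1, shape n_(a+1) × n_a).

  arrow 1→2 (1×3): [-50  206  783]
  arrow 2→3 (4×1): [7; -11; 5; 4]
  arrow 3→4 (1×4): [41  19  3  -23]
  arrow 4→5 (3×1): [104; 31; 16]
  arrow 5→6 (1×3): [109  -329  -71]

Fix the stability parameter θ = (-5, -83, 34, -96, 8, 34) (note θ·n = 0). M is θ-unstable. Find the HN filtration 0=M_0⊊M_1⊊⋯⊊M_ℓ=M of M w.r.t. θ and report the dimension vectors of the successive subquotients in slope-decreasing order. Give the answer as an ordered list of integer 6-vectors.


Barcode: M ≅ I[1,1]^2, I[1,6], I[3,3]^3, I[5,5]^2. HN layers by μ_θ (5 steps, strictly decreasing):
  μ^(1)=34; μ^(2)=8; μ^(3)=-5; μ^(4)=-31; μ^(5)=-44

((0, 0, 3, 0, 0, 1); (0, 0, 0, 0, 3, 0); (2, 0, 0, 0, 0, 0); (0, 0, 1, 1, 0, 0); (1, 1, 0, 0, 0, 0))


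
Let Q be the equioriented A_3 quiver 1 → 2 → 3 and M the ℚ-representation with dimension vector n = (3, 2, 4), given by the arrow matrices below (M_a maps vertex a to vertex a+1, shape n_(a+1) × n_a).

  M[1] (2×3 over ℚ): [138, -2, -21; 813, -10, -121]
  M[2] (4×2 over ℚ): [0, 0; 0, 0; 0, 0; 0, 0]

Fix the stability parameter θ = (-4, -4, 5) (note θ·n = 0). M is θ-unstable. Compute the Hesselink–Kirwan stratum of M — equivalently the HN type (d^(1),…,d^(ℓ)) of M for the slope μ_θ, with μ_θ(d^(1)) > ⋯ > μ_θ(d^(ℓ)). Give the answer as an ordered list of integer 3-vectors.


Interval decomposition of M: I[1,1], I[1,2]^2, I[3,3]^4.
HN type (ℓ=2): μ^(1)=5; μ^(2)=-4

((0, 0, 4); (3, 2, 0))


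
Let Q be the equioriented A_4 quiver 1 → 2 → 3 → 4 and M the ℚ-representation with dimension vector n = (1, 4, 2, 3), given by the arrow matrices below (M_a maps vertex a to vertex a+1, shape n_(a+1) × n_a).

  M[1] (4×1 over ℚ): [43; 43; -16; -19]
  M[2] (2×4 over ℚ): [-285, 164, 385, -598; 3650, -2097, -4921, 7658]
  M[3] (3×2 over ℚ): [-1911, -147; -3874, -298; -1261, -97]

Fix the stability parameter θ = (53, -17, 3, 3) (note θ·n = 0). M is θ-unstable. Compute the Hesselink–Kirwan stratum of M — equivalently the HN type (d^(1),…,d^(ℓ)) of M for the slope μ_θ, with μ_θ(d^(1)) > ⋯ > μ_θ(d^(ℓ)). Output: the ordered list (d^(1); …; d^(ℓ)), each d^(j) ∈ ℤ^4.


Via rank(M_{q-1}∘⋯∘M_p): M ≅ I[1,3], I[2,2]^2, I[2,4], I[4,4]^2.
μ_θ-semistable layers: μ^(1)=13; μ^(2)=3; μ^(3)=-17

((1, 1, 1, 0); (0, 0, 1, 3); (0, 3, 0, 0))


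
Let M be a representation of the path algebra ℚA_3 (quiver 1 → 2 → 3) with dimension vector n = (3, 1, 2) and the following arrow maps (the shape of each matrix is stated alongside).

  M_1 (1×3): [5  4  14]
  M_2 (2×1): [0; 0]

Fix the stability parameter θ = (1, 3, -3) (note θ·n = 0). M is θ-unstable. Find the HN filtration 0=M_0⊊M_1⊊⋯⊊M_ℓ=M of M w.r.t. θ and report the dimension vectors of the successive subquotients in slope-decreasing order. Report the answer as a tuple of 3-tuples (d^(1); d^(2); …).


Interval decomposition of M: I[1,1]^2, I[1,2], I[3,3]^2.
HN type (ℓ=3): μ^(1)=3; μ^(2)=1; μ^(3)=-3

((0, 1, 0); (3, 0, 0); (0, 0, 2))


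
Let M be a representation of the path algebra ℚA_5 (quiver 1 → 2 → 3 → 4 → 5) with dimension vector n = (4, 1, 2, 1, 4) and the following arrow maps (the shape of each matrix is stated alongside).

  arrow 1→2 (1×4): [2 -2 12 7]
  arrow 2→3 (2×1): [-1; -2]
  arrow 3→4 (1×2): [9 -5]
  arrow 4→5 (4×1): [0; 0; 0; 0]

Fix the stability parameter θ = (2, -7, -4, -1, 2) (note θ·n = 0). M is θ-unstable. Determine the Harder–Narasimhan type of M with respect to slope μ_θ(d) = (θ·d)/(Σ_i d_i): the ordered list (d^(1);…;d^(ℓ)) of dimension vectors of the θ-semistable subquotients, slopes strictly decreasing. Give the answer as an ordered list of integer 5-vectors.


Interval decomposition of M: I[1,1]^3, I[1,4], I[3,3], I[5,5]^4.
HN type (ℓ=4): μ^(1)=2; μ^(2)=-1; μ^(3)=-3; μ^(4)=-4

((3, 0, 0, 0, 4); (0, 0, 0, 1, 0); (1, 1, 1, 0, 0); (0, 0, 1, 0, 0))


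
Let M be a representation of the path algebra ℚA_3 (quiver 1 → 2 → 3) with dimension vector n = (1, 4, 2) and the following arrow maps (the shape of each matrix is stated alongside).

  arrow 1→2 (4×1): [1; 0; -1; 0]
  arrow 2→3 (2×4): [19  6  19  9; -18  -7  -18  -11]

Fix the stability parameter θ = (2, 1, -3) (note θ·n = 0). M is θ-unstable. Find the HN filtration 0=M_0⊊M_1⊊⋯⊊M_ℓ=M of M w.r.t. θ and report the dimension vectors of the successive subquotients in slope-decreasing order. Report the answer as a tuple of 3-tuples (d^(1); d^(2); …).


Via rank(M_{q-1}∘⋯∘M_p): M ≅ I[1,2], I[2,2], I[2,3]^2.
μ_θ-semistable layers: μ^(1)=3/2; μ^(2)=1; μ^(3)=-1

((1, 1, 0); (0, 1, 0); (0, 2, 2))


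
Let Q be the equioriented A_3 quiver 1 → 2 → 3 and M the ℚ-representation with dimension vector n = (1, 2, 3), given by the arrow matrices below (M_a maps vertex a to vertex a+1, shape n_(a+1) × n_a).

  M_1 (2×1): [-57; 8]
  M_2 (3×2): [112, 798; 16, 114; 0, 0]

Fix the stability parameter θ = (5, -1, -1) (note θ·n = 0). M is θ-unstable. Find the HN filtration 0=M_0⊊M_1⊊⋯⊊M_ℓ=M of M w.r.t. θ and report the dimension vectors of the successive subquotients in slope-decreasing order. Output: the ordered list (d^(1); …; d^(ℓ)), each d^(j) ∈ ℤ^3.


Barcode: M ≅ I[1,2], I[2,3], I[3,3]^2. HN layers by μ_θ (2 steps, strictly decreasing):
  μ^(1)=2; μ^(2)=-1

((1, 1, 0); (0, 1, 3))
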